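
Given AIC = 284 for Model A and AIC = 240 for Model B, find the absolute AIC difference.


Absolute difference = |284 - 240| = 44.
The model with lower AIC (B) is preferred.

44


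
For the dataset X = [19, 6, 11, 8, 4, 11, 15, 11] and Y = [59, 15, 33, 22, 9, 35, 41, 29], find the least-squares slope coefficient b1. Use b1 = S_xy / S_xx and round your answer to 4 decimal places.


Calculate xbar = 10.6250, ybar = 30.3750.
S_xx = 161.8750, S_xy = 523.1250.
Using b1 = S_xy / S_xx = 523.1250 / 161.8750, we get b1 = 3.2317.

3.2317


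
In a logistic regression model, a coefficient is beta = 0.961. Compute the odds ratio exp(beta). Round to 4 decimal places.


The odds ratio is computed as:
OR = e^(0.961) = 2.6143.

2.6143


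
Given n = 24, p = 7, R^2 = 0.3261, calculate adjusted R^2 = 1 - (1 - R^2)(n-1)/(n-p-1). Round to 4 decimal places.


Plug in: Adj R^2 = 1 - (1 - 0.3261) * 23/16.
= 1 - 0.6739 * 23/16
= 1 - 15.4997 / 16
= 1 - 0.9687 = 0.0313.

0.0313


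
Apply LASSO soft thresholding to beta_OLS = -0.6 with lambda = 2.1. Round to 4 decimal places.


|beta_OLS| = 0.6.
lambda = 2.1.
Since |beta| <= lambda, the coefficient is set to 0.
Result = 0.0000.

0.0000


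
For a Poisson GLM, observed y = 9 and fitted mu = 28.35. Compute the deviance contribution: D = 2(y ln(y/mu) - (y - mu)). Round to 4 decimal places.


Compute y*ln(y/mu) = 9*ln(9/28.35) = 9*-1.147402 = -10.326618.
y - mu = -19.35.
D = 2*(-10.326618 - (-19.35)) = 18.046764, which rounds to 18.0468.

18.0468


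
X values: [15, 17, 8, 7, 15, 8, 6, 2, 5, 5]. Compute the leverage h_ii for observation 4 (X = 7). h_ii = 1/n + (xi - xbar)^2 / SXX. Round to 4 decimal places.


Compute xbar = 8.8000 with n = 10 observations.
SXX = 231.6000.
Leverage = 1/10 + (7 - 8.8000)^2/231.6000 = 0.1140.

0.1140


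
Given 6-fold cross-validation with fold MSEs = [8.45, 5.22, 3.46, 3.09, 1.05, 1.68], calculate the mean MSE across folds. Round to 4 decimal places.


Sum of fold MSEs = 22.9500.
Average = 22.9500 / 6 = 3.8250.

3.8250


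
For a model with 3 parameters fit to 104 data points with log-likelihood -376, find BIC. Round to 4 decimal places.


ln(104) = 4.644391.
k * ln(n) = 3 * 4.644391 = 13.933173.
-2L = 752.
BIC = 13.933173 + 752 = 765.933173, which rounds to 765.9332.

765.9332


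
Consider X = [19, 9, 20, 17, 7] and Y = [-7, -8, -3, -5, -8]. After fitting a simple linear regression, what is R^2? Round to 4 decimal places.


After computing the OLS fit (b0=-10.2626, b1=0.2821):
SSres = 7.4022, SStot = 18.8000.
R^2 = 1 - 7.4022/18.8000 = 0.6063.

0.6063


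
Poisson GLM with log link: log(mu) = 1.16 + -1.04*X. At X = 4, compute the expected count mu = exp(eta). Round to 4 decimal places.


eta = 1.16 + -1.04 * 4 = -3.0000.
mu = exp(-3.0000) = 0.0498.

0.0498


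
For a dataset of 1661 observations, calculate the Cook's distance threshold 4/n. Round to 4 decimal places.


The threshold is 4/n.
4/1661 = 0.0024.

0.0024


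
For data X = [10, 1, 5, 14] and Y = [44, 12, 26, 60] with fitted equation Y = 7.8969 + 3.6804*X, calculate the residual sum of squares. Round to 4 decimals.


Predicted values from Y = 7.8969 + 3.6804*X.
Residuals: [-0.7009, 0.4227, -0.2989, 0.5775].
SSres = 1.0928.

1.0928


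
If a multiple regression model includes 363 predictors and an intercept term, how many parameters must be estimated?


Total coefficients = number of predictors + 1 (for the intercept).
= 363 + 1 = 364.

364


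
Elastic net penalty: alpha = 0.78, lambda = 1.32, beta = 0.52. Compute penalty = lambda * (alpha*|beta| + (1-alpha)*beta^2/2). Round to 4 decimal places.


Compute:
L1 = 0.78 * 0.52 = 0.4056.
L2 = 0.22 * 0.52^2 / 2 = 0.0297.
Penalty = 1.32 * (0.4056 + 0.0297) = 0.5747.

0.5747


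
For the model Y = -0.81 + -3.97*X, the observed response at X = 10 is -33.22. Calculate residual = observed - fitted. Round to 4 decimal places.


Predicted = -0.81 + -3.97 * 10 = -40.5100.
Residual = -33.22 - -40.5100 = 7.2900.

7.2900


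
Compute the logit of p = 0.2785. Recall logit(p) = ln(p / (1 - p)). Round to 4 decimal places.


1 - p = 0.7215.
p/(1-p) = 0.3860.
logit = ln(0.3860) = -0.9519.

-0.9519


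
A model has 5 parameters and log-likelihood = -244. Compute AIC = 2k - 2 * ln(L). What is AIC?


AIC = 2k - 2*loglik = 2(5) - 2(-244).
= 10 + 488 = 498.

498


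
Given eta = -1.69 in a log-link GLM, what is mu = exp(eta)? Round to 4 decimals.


mu = exp(eta) = exp(-1.69).
= 0.1845.

0.1845


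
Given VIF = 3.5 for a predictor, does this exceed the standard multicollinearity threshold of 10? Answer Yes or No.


Check: VIF = 3.5 vs threshold = 10.
Since 3.5 < 10, the answer is No.

No


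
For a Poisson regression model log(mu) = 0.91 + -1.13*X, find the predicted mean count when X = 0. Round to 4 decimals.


eta = 0.91 + -1.13 * 0 = 0.9100.
mu = exp(0.9100) = 2.4843.

2.4843


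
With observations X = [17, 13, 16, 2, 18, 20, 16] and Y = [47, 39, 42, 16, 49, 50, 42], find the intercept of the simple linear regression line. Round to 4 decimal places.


First find the slope: b1 = 1.9420.
Means: xbar = 14.5714, ybar = 40.7143.
b0 = ybar - b1 * xbar = 40.7143 - 1.9420 * 14.5714 = 12.4170.

12.4170


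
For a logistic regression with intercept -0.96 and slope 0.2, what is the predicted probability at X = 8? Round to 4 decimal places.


Compute z = -0.96 + (0.2)(8) = 0.6400.
exp(-z) = 0.5273.
P = 1/(1 + 0.5273) = 0.6548.

0.6548


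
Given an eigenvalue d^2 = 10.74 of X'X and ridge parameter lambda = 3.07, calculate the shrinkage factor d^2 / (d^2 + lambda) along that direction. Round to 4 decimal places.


Denominator = d^2 + lambda = 10.74 + 3.07 = 13.8100.
Shrinkage = 10.74 / 13.8100 = 0.7777.

0.7777


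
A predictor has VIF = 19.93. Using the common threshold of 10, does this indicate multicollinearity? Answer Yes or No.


The threshold is 10.
VIF = 19.93 is >= 10.
Multicollinearity indication: Yes.

Yes


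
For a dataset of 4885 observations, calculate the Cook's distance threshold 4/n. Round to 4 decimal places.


The threshold is 4/n.
4/4885 = 0.0008.

0.0008


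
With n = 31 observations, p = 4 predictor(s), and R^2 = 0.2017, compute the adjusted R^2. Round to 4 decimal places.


Using the formula:
(1 - 0.2017) = 0.7983.
Multiply by 30/26: 0.7983 * 30 = 23.9490, then 23.9490 / 26 = 0.9211.
Adj R^2 = 1 - 0.9211 = 0.0789.

0.0789


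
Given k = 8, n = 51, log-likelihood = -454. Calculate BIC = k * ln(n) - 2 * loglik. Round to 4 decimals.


Compute k*ln(n) = 8*ln(51) = 8*3.931826 = 31.454608.
Then -2*loglik = 908.
BIC = 31.454608 + 908 = 939.454608, which rounds to 939.4546.

939.4546


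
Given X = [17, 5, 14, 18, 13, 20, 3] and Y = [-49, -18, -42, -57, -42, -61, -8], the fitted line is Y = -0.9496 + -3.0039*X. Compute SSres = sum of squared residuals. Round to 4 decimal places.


Compute predicted values, then residuals = yi - yhat_i.
Residuals: [3.0159, -2.0309, 1.0042, -1.9802, -1.9997, 0.0276, 1.9613].
SSres = sum(residual^2) = 25.9961.

25.9961


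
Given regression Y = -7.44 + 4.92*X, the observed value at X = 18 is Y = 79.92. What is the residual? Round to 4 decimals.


Predicted = -7.44 + 4.92 * 18 = 81.1200.
Residual = 79.92 - 81.1200 = -1.2000.

-1.2000


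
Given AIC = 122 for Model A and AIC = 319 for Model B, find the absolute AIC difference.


|AIC_A - AIC_B| = |122 - 319| = 197.
Model A is preferred (lower AIC).

197


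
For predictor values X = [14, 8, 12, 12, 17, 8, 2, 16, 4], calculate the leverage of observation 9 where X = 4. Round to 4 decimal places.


Compute xbar = 10.3333 with n = 9 observations.
SXX = 216.0000.
Leverage = 1/9 + (4 - 10.3333)^2/216.0000 = 0.2968.

0.2968


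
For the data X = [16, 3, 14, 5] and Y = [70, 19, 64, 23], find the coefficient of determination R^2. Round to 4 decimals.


Fit the OLS line: b0 = 4.7840, b1 = 4.1280.
SSres = 11.9520.
SStot = 2142.0000.
R^2 = 1 - 11.9520/2142.0000 = 0.9944.

0.9944


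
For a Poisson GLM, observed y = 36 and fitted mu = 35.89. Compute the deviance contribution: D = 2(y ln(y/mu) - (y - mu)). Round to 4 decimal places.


y/mu = 36/35.89 = 1.003065 (approx.), and ln(36/35.89) = 0.003060.
y * ln(y/mu) = 36 * 0.003060 = 0.110160.
y - mu = 0.11.
D = 2 * (0.110160 - 0.11) = 0.000320, which rounds to 0.0003.

0.0003


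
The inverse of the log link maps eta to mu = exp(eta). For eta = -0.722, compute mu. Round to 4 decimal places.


mu = exp(eta) = exp(-0.722).
= 0.4858.

0.4858


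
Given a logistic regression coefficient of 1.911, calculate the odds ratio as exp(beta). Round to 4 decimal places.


Odds ratio = exp(beta) = exp(1.911).
= 6.7598.

6.7598


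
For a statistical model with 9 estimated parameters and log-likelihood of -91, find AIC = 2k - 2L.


AIC = 2k - 2*loglik = 2(9) - 2(-91).
= 18 + 182 = 200.

200


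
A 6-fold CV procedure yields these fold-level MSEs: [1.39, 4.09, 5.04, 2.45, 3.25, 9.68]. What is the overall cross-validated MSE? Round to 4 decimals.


Sum of fold MSEs = 25.9000.
Average = 25.9000 / 6 = 4.3167.

4.3167


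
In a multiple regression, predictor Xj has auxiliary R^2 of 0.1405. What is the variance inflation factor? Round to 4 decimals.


Using VIF = 1/(1 - R^2_j):
1 - 0.1405 = 0.8595.
VIF = 1.1635.

1.1635


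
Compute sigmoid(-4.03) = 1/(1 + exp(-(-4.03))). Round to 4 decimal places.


exp(4.0300) = 56.2609.
1 + exp(-z) = 57.2609.
sigmoid = 1/57.2609 = 0.0175.

0.0175


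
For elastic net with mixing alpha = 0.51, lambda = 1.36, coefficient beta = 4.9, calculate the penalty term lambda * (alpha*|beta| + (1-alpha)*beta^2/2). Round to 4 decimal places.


Compute:
L1 = 0.51 * 4.9 = 2.4990.
L2 = 0.49 * 4.9^2 / 2 = 5.8825.
Penalty = 1.36 * (2.4990 + 5.8825) = 11.3988.

11.3988


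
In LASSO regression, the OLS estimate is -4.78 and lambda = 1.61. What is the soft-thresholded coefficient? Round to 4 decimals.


|beta_OLS| = 4.78.
lambda = 1.61.
Since |beta| > lambda, coefficient = sign(beta)*(|beta| - lambda) = -3.1700.
Result = -3.1700.

-3.1700


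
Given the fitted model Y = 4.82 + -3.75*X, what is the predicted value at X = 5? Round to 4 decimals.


Predicted value:
Y = 4.82 + (-3.75)(5) = 4.82 + -18.7500 = -13.9300.

-13.9300


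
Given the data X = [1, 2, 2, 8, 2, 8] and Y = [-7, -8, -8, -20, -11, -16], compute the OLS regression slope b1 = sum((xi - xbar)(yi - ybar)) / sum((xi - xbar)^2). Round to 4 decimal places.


First compute the means: xbar = 3.8333, ybar = -11.6667.
Then S_xx = sum((xi - xbar)^2) = 52.8333.
S_xy = sum((xi - xbar)(yi - ybar)) = -80.6667.
b1 = S_xy / S_xx = -80.6667 / 52.8333 = -1.5268.

-1.5268


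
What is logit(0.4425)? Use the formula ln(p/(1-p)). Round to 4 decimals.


The odds are p/(1-p) = 0.4425 / 0.5575 = 0.7937.
logit(p) = ln(0.7937) = -0.2310.

-0.2310


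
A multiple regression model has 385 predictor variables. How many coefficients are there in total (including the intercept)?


Including the intercept, the model has 385 predictor coefficients + 1 intercept.
Total = 386.

386


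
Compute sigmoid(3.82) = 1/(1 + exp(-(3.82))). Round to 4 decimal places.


exp(-3.8200) = 0.0219.
1 + exp(-z) = 1.0219.
sigmoid = 1/1.0219 = 0.9785.

0.9785


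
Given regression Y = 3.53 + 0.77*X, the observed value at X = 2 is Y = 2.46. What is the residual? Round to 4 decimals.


Predicted = 3.53 + 0.77 * 2 = 5.0700.
Residual = 2.46 - 5.0700 = -2.6100.

-2.6100


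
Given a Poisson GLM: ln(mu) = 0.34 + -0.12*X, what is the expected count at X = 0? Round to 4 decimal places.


Linear predictor: eta = 0.34 + (-0.12)(0) = 0.3400.
Expected count: mu = exp(0.3400) = 1.4049.

1.4049


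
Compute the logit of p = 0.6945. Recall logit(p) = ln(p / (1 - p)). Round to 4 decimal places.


1 - p = 0.3055.
p/(1-p) = 2.2733.
logit = ln(2.2733) = 0.8212.

0.8212


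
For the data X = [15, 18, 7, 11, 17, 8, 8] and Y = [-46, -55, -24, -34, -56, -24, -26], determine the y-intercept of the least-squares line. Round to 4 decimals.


First find the slope: b1 = -3.0781.
Means: xbar = 12.0000, ybar = -37.8571.
b0 = ybar - b1 * xbar = -37.8571 - -3.0781 * 12.0000 = -0.9196.

-0.9196


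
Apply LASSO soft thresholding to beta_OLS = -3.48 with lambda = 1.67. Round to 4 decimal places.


|beta_OLS| = 3.48.
lambda = 1.67.
Since |beta| > lambda, coefficient = sign(beta)*(|beta| - lambda) = -1.8100.
Result = -1.8100.

-1.8100


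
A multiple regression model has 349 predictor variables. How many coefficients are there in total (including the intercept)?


Total coefficients = number of predictors + 1 (for the intercept).
= 349 + 1 = 350.

350


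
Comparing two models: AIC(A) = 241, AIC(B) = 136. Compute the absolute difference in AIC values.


Absolute difference = |241 - 136| = 105.
The model with lower AIC (B) is preferred.

105


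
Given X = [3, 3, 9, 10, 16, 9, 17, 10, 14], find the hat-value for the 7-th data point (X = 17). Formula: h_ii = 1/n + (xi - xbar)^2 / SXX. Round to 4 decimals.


Compute xbar = 10.1111 with n = 9 observations.
SXX = 200.8889.
Leverage = 1/9 + (17 - 10.1111)^2/200.8889 = 0.3473.

0.3473


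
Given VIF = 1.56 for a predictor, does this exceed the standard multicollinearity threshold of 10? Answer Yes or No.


Check: VIF = 1.56 vs threshold = 10.
Since 1.56 < 10, the answer is No.

No


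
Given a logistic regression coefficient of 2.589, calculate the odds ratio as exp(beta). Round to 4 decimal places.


The odds ratio is computed as:
OR = e^(2.589) = 13.3164.

13.3164


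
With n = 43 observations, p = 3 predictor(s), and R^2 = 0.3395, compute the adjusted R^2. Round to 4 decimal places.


Adjusted R^2 = 1 - (1 - R^2) * (n-1)/(n-p-1).
(1 - R^2) = 0.6605.
(n-1)/(n-p-1) = 42/39.
(1 - R^2) * (n-1) = 0.6605 * 42 = 27.7410.
Divide by (n-p-1): 27.7410 / 39 = 0.7113.
Adj R^2 = 1 - 0.7113 = 0.2887.

0.2887


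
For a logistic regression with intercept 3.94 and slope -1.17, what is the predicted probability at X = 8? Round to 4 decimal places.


Linear predictor: z = 3.94 + -1.17 * 8 = -5.4200.
P = 1/(1 + exp(5.4200)) = 1/(1 + 225.8791) = 0.0044.

0.0044


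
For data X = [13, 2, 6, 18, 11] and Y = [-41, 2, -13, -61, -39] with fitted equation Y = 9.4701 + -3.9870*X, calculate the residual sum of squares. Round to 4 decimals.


Predicted values from Y = 9.4701 + -3.9870*X.
Residuals: [1.3609, 0.5039, 1.4519, 1.2959, -4.6131].
SSres = 27.1740.

27.1740


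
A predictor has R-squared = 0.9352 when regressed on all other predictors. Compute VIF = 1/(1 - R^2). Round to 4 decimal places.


VIF = 1 / (1 - 0.9352).
= 1 / 0.0648 = 15.4321.

15.4321


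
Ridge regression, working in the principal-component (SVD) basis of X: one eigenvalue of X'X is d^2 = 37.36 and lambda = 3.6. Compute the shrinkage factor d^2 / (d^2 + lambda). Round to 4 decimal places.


d^2 + lambda = 37.36 + 3.6 = 40.9600.
Shrinkage factor = 37.36/40.9600 = 0.9121.

0.9121


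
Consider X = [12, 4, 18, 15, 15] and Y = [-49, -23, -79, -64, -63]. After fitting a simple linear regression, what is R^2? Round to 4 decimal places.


The fitted line is Y = -5.5819 + -3.9077*X.
SSres = 26.2213, SStot = 1779.2000.
R^2 = 1 - SSres/SStot = 0.9853.

0.9853


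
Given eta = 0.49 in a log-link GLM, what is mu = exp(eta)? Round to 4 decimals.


The inverse log link gives:
mu = exp(0.49) = 1.6323.

1.6323


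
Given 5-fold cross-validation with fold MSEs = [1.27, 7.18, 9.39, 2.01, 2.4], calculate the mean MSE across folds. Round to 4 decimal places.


Sum of fold MSEs = 22.2500.
Average = 22.2500 / 5 = 4.4500.

4.4500


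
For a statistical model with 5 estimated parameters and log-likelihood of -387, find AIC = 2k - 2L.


Compute:
2k = 2*5 = 10.
-2*loglik = -2*(-387) = 774.
AIC = 10 + 774 = 784.

784


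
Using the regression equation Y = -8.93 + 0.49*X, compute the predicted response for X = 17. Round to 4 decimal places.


Predicted value:
Y = -8.93 + (0.49)(17) = -8.93 + 8.3300 = -0.6000.

-0.6000


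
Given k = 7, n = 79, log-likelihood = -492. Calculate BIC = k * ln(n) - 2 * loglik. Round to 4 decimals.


ln(79) = 4.369448.
k * ln(n) = 7 * 4.369448 = 30.586136.
-2L = 984.
BIC = 30.586136 + 984 = 1014.586136, which rounds to 1014.5861.

1014.5861


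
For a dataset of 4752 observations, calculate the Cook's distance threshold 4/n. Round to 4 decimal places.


Cook's distance cutoff = 4/n = 4/4752.
= 0.0008.

0.0008


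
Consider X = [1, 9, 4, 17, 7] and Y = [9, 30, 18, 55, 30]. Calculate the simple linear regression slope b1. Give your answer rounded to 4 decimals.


The sample means are xbar = 7.6000 and ybar = 28.4000.
Compute S_xx = 147.2000 and S_xy = 416.8000.
Slope b1 = S_xy / S_xx = 416.8000 / 147.2000 = 2.8315.

2.8315


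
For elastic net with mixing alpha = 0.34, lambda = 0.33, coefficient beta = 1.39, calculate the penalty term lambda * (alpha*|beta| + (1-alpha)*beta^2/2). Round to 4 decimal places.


Compute:
L1 = 0.34 * 1.39 = 0.4726.
L2 = 0.66 * 1.39^2 / 2 = 0.6376.
Penalty = 0.33 * (0.4726 + 0.6376) = 0.3664.

0.3664


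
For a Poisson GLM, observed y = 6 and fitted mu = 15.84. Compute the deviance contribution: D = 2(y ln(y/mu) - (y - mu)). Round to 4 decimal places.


First: ln(6/15.84) = -0.970779.
Then: 6 * -0.970779 = -5.824674.
y - mu = 6 - 15.84 = -9.84.
D = 2(-5.824674 - -9.84) = 8.030652, which rounds to 8.0307.

8.0307


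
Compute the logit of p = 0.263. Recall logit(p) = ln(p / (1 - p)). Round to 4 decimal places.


1 - p = 0.737.
p/(1-p) = 0.3569.
logit = ln(0.3569) = -1.0304.

-1.0304


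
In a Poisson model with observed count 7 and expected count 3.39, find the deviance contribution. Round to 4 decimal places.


First: ln(7/3.39) = 0.725080.
Then: 7 * 0.725080 = 5.075560.
y - mu = 7 - 3.39 = 3.61.
D = 2(5.075560 - 3.61) = 2.931120, which rounds to 2.9311.

2.9311


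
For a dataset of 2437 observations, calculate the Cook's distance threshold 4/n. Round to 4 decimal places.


Cook's distance cutoff = 4/n = 4/2437.
= 0.0016.

0.0016


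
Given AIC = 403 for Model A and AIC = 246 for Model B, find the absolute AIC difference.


Compute |403 - 246| = 157.
Model B has the smaller AIC.

157


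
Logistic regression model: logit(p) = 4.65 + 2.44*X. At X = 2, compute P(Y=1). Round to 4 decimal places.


z = 4.65 + 2.44 * 2 = 9.5300.
Sigmoid: P = 1 / (1 + exp(-9.5300)) = 0.9999.

0.9999


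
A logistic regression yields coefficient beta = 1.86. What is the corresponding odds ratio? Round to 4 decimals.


Odds ratio = exp(beta) = exp(1.86).
= 6.4237.

6.4237


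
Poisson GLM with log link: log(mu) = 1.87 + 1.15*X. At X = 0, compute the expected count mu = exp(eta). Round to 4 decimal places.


Compute eta = 1.87 + 1.15 * 0 = 1.8700.
Apply inverse link: mu = e^1.8700 = 6.4883.

6.4883


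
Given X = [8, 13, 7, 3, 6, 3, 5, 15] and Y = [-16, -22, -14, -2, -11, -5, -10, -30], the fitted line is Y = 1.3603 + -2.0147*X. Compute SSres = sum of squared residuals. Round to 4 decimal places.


Compute predicted values, then residuals = yi - yhat_i.
Residuals: [-1.2427, 2.8308, -1.2574, 2.6838, -0.2721, -0.3162, -1.2868, -1.1398].
SSres = sum(residual^2) = 21.4706.

21.4706


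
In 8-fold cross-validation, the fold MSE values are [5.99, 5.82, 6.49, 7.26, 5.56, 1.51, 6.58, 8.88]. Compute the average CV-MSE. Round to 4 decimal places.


Total MSE across folds = 48.0900.
CV-MSE = 48.0900/8 = 6.0113.

6.0113


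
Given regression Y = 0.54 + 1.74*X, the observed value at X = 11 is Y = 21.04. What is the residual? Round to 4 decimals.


Compute yhat = 0.54 + (1.74)(11) = 19.6800.
Residual = actual - predicted = 21.04 - 19.6800 = 1.3600.

1.3600


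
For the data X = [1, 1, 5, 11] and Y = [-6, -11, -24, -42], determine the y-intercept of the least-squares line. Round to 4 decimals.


First find the slope: b1 = -3.3657.
Means: xbar = 4.5000, ybar = -20.7500.
b0 = ybar - b1 * xbar = -20.7500 - -3.3657 * 4.5000 = -5.6045.

-5.6045


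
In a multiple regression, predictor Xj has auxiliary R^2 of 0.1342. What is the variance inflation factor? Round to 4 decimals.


Using VIF = 1/(1 - R^2_j):
1 - 0.1342 = 0.8658.
VIF = 1.1550.

1.1550


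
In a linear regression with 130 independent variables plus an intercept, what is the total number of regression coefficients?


Total coefficients = number of predictors + 1 (for the intercept).
= 130 + 1 = 131.

131


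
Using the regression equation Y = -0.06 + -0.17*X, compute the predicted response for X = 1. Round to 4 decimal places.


Substitute X = 1 into the equation:
Y = -0.06 + -0.17 * 1 = -0.06 + -0.1700 = -0.2300.

-0.2300


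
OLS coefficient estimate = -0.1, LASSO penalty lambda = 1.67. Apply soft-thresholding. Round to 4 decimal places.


|beta_OLS| = 0.1.
lambda = 1.67.
Since |beta| <= lambda, the coefficient is set to 0.
Result = 0.0000.

0.0000


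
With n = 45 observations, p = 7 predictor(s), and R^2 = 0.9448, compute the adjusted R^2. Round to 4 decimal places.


Plug in: Adj R^2 = 1 - (1 - 0.9448) * 44/37.
= 1 - 0.0552 * 44/37
= 1 - 2.4288 / 37
= 1 - 0.0656 = 0.9344.

0.9344


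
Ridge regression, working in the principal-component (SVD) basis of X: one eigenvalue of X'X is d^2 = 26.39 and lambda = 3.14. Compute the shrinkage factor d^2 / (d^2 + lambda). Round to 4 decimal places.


d^2 + lambda = 26.39 + 3.14 = 29.5300.
Shrinkage factor = 26.39/29.5300 = 0.8937.

0.8937


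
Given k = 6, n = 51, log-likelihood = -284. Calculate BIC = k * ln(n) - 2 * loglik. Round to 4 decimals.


k * ln(n) = 6 * ln(51) = 6 * 3.931826 = 23.590956.
-2 * loglik = -2 * (-284) = 568.
BIC = 23.590956 + 568 = 591.590956, which rounds to 591.5910.

591.5910


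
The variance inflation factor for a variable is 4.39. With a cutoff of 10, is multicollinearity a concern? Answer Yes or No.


Check: VIF = 4.39 vs threshold = 10.
Since 4.39 < 10, the answer is No.

No


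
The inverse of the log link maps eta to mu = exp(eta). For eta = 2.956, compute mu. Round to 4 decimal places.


Apply the inverse link:
mu = e^2.956 = 19.2209.

19.2209


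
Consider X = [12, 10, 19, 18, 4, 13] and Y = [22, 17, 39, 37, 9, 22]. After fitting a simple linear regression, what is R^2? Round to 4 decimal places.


Fit the OLS line: b0 = -1.9207, b1 = 2.0727.
SSres = 25.2004.
SStot = 675.3333.
R^2 = 1 - 25.2004/675.3333 = 0.9627.

0.9627


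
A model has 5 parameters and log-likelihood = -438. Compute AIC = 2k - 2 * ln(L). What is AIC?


AIC = 2*5 - 2*(-438).
= 10 + 876 = 886.

886


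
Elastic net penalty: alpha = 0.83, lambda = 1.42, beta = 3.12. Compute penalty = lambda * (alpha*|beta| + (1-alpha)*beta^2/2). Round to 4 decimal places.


alpha * |beta| = 0.83 * 3.12 = 2.5896.
(1-alpha) * beta^2/2 = 0.17 * 9.7344/2 = 0.8274.
Total = 1.42 * (2.5896 + 0.8274) = 4.8522.

4.8522


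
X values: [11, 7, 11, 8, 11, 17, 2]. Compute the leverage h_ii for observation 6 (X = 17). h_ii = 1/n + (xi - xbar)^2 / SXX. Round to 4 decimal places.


n = 7, xbar = 9.5714.
SXX = sum((xi - xbar)^2) = 127.7143.
h = 1/7 + (17 - 9.5714)^2 / 127.7143 = 0.5749.

0.5749


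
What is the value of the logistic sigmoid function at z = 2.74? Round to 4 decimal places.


First, exp(-2.7400) = 0.0646.
Then sigma(z) = 1/(1 + 0.0646) = 0.9393.

0.9393


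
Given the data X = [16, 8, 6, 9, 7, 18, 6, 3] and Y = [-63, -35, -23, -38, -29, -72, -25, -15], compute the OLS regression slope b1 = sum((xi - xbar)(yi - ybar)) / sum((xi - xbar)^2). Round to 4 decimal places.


First compute the means: xbar = 9.1250, ybar = -37.5000.
Then S_xx = sum((xi - xbar)^2) = 188.8750.
S_xy = sum((xi - xbar)(yi - ybar)) = -724.5000.
b1 = S_xy / S_xx = -724.5000 / 188.8750 = -3.8359.

-3.8359


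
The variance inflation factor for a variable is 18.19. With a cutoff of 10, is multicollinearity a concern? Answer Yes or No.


The threshold is 10.
VIF = 18.19 is >= 10.
Multicollinearity indication: Yes.

Yes


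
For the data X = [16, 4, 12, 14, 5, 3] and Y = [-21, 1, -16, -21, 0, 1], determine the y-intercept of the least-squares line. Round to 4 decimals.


Compute b1 = -1.9438 from the OLS formula.
With xbar = 9.0000 and ybar = -9.3333, the intercept is:
b0 = -9.3333 - -1.9438 * 9.0000 = 8.1604.

8.1604


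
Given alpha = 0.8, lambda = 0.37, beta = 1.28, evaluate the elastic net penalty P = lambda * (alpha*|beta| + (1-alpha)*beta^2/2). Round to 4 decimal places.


L1 component = 0.8 * |1.28| = 1.0240.
L2 component = 0.2 * 1.28^2 / 2 = 0.1638.
Penalty = 0.37 * (1.0240 + 0.1638) = 0.37 * 1.1878 = 0.4395.

0.4395


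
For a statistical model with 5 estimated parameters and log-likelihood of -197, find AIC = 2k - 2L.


Compute:
2k = 2*5 = 10.
-2*loglik = -2*(-197) = 394.
AIC = 10 + 394 = 404.

404


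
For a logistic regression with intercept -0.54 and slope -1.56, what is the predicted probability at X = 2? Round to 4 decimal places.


Compute z = -0.54 + (-1.56)(2) = -3.6600.
exp(-z) = 38.8613.
P = 1/(1 + 38.8613) = 0.0251.

0.0251


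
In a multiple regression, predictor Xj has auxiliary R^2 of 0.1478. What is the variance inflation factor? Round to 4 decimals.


VIF = 1 / (1 - 0.1478).
= 1 / 0.8522 = 1.1734.

1.1734


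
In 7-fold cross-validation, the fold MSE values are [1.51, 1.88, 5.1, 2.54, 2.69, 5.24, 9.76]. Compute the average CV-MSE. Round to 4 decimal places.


Total MSE across folds = 28.7200.
CV-MSE = 28.7200/7 = 4.1029.

4.1029


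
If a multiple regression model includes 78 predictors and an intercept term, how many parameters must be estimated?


Total coefficients = number of predictors + 1 (for the intercept).
= 78 + 1 = 79.

79


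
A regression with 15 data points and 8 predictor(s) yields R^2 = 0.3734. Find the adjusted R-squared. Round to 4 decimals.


Adjusted R^2 = 1 - (1 - R^2) * (n-1)/(n-p-1).
(1 - R^2) = 0.6266.
(n-1)/(n-p-1) = 14/6.
(1 - R^2) * (n-1) = 0.6266 * 14 = 8.7724.
Divide by (n-p-1): 8.7724 / 6 = 1.4621.
Adj R^2 = 1 - 1.4621 = -0.4621.

-0.4621


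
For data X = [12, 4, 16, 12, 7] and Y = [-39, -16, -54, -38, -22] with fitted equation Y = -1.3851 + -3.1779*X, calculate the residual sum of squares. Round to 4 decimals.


Predicted values from Y = -1.3851 + -3.1779*X.
Residuals: [0.5199, -1.9033, -1.7685, 1.5199, 1.6304].
SSres = 11.9887.

11.9887


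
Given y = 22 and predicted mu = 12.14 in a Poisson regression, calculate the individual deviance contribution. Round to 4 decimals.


Compute y*ln(y/mu) = 22*ln(22/12.14) = 22*0.594537 = 13.079814.
y - mu = 9.86.
D = 2*(13.079814 - (9.86)) = 6.439628, which rounds to 6.4396.

6.4396


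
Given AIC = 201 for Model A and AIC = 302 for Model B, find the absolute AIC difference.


Absolute difference = |201 - 302| = 101.
The model with lower AIC (A) is preferred.

101


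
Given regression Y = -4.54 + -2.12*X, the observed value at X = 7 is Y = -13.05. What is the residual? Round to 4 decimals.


Predicted = -4.54 + -2.12 * 7 = -19.3800.
Residual = -13.05 - -19.3800 = 6.3300.

6.3300


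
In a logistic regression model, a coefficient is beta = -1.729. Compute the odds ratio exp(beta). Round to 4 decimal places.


The odds ratio is computed as:
OR = e^(-1.729) = 0.1775.

0.1775


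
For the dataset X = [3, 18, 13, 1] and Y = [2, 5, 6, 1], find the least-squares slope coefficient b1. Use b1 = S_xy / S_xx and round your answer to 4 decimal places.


Calculate xbar = 8.7500, ybar = 3.5000.
S_xx = 196.7500, S_xy = 52.5000.
Using b1 = S_xy / S_xx = 52.5000 / 196.7500, we get b1 = 0.2668.

0.2668


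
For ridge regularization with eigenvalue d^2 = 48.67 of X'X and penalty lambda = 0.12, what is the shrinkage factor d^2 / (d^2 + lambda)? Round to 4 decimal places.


Denominator = d^2 + lambda = 48.67 + 0.12 = 48.7900.
Shrinkage = 48.67 / 48.7900 = 0.9975.

0.9975


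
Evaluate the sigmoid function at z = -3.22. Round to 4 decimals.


exp(3.2200) = 25.0281.
1 + exp(-z) = 26.0281.
sigmoid = 1/26.0281 = 0.0384.

0.0384


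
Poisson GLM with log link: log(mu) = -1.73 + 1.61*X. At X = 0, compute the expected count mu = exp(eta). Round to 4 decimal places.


Linear predictor: eta = -1.73 + (1.61)(0) = -1.7300.
Expected count: mu = exp(-1.7300) = 0.1773.

0.1773


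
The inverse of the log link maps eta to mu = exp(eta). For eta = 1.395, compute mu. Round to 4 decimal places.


Apply the inverse link:
mu = e^1.395 = 4.0350.

4.0350


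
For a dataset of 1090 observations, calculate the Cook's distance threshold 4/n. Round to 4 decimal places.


Cook's distance cutoff = 4/n = 4/1090.
= 0.0037.

0.0037


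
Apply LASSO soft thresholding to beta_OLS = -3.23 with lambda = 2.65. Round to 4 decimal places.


|beta_OLS| = 3.23.
lambda = 2.65.
Since |beta| > lambda, coefficient = sign(beta)*(|beta| - lambda) = -0.5800.
Result = -0.5800.

-0.5800


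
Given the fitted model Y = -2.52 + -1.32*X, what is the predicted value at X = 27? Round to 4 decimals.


Predicted value:
Y = -2.52 + (-1.32)(27) = -2.52 + -35.6400 = -38.1600.

-38.1600


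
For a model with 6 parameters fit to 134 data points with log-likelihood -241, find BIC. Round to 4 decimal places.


k * ln(n) = 6 * ln(134) = 6 * 4.897840 = 29.387040.
-2 * loglik = -2 * (-241) = 482.
BIC = 29.387040 + 482 = 511.387040, which rounds to 511.3870.

511.3870


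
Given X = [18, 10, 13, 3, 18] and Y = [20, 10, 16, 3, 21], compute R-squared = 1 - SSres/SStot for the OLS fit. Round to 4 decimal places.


The fitted line is Y = -0.7506 + 1.1896*X.
SSres = 3.5509, SStot = 226.0000.
R^2 = 1 - SSres/SStot = 0.9843.

0.9843


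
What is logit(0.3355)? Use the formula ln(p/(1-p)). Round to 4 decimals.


Compute the odds: 0.3355/0.6645 = 0.5049.
Take the natural log: ln(0.5049) = -0.6834.

-0.6834


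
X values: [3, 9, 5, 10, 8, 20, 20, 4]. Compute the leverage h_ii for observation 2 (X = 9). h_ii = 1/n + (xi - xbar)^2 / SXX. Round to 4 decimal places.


n = 8, xbar = 9.8750.
SXX = sum((xi - xbar)^2) = 314.8750.
h = 1/8 + (9 - 9.8750)^2 / 314.8750 = 0.1274.

0.1274


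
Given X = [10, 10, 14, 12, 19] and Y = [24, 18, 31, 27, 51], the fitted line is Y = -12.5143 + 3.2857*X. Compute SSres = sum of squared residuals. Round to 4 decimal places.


Predicted values from Y = -12.5143 + 3.2857*X.
Residuals: [3.6573, -2.3427, -2.4855, 0.0859, 1.0860].
SSres = 26.2286.

26.2286


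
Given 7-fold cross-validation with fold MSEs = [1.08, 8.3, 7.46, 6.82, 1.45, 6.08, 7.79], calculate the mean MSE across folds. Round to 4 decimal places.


Total MSE across folds = 38.9800.
CV-MSE = 38.9800/7 = 5.5686.

5.5686


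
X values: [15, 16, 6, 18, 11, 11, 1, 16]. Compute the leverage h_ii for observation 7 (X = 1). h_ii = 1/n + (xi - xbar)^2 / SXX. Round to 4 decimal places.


n = 8, xbar = 11.7500.
SXX = sum((xi - xbar)^2) = 235.5000.
h = 1/8 + (1 - 11.7500)^2 / 235.5000 = 0.6157.

0.6157


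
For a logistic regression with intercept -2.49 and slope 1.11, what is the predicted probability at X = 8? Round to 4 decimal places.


Compute z = -2.49 + (1.11)(8) = 6.3900.
exp(-z) = 0.0017.
P = 1/(1 + 0.0017) = 0.9983.

0.9983


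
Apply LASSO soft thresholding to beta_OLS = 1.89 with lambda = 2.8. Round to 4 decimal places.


Check: |1.89| = 1.89 vs lambda = 2.8.
Since |beta| <= lambda, the coefficient is set to 0.
Soft-thresholded coefficient = 0.0000.

0.0000


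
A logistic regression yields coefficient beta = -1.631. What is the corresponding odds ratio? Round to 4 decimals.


The odds ratio is computed as:
OR = e^(-1.631) = 0.1957.

0.1957


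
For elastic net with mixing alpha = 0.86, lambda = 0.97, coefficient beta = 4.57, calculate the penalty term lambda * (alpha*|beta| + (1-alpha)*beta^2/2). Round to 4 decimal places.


alpha * |beta| = 0.86 * 4.57 = 3.9302.
(1-alpha) * beta^2/2 = 0.14 * 20.8849/2 = 1.4619.
Total = 0.97 * (3.9302 + 1.4619) = 5.2304.

5.2304


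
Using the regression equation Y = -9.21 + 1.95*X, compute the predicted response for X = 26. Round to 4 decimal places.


Substitute X = 26 into the equation:
Y = -9.21 + 1.95 * 26 = -9.21 + 50.7000 = 41.4900.

41.4900


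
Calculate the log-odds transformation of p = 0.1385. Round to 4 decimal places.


The odds are p/(1-p) = 0.1385 / 0.8615 = 0.1608.
logit(p) = ln(0.1608) = -1.8278.

-1.8278


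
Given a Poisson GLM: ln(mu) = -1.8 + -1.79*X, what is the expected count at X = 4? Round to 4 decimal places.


Linear predictor: eta = -1.8 + (-1.79)(4) = -8.9600.
Expected count: mu = exp(-8.9600) = 0.0001.

0.0001


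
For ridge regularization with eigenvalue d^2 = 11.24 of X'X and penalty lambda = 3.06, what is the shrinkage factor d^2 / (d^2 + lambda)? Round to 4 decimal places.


Compute the denominator: 11.24 + 3.06 = 14.3000.
Shrinkage factor = 11.24 / 14.3000 = 0.7860.

0.7860


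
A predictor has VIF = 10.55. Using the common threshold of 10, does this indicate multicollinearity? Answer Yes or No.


Compare VIF = 10.55 to the threshold of 10.
10.55 >= 10, so the answer is Yes.

Yes


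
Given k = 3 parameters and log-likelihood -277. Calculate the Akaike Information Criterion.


AIC = 2k - 2*loglik = 2(3) - 2(-277).
= 6 + 554 = 560.

560


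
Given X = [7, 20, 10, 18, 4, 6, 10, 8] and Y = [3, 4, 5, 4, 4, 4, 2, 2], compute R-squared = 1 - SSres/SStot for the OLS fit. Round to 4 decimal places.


Fit the OLS line: b0 = 3.1130, b1 = 0.0373.
SSres = 7.6829.
SStot = 8.0000.
R^2 = 1 - 7.6829/8.0000 = 0.0396.

0.0396


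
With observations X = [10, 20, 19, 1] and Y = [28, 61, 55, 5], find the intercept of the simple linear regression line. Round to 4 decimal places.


Compute b1 = 2.9008 from the OLS formula.
With xbar = 12.5000 and ybar = 37.2500, the intercept is:
b0 = 37.2500 - 2.9008 * 12.5000 = 0.9895.

0.9895


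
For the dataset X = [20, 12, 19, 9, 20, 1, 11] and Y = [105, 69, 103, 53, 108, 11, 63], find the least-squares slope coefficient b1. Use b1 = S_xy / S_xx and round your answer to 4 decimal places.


Calculate xbar = 13.1429, ybar = 73.1429.
S_xx = 298.8571, S_xy = 1496.8571.
Using b1 = S_xy / S_xx = 1496.8571 / 298.8571, we get b1 = 5.0086.

5.0086


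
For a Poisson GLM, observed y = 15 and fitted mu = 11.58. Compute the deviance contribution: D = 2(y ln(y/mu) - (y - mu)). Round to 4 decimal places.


y/mu = 15/11.58 = 1.295337 (approx.), and ln(15/11.58) = 0.258771.
y * ln(y/mu) = 15 * 0.258771 = 3.881565.
y - mu = 3.42.
D = 2 * (3.881565 - 3.42) = 0.923130, which rounds to 0.9231.

0.9231


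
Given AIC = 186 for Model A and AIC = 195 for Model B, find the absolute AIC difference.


Compute |186 - 195| = 9.
Model A has the smaller AIC.

9


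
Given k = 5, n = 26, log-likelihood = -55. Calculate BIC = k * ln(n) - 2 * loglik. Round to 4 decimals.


ln(26) = 3.258097.
k * ln(n) = 5 * 3.258097 = 16.290485.
-2L = 110.
BIC = 16.290485 + 110 = 126.290485, which rounds to 126.2905.

126.2905


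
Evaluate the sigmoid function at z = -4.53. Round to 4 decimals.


exp(4.5300) = 92.7586.
1 + exp(-z) = 93.7586.
sigmoid = 1/93.7586 = 0.0107.

0.0107


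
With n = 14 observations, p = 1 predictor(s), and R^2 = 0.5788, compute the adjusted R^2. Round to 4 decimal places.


Adjusted R^2 = 1 - (1 - R^2) * (n-1)/(n-p-1).
(1 - R^2) = 0.4212.
(n-1)/(n-p-1) = 13/12.
(1 - R^2) * (n-1) = 0.4212 * 13 = 5.4756.
Divide by (n-p-1): 5.4756 / 12 = 0.4563.
Adj R^2 = 1 - 0.4563 = 0.5437.

0.5437


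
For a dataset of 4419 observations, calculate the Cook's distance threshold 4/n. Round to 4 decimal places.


Cook's distance cutoff = 4/n = 4/4419.
= 0.0009.

0.0009


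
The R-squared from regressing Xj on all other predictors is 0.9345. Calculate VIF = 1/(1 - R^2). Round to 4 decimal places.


VIF = 1 / (1 - 0.9345).
= 1 / 0.0655 = 15.2672.

15.2672


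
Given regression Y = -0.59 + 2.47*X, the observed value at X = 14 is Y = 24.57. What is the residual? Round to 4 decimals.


Fitted value at X = 14 is yhat = -0.59 + 2.47*14 = 33.9900.
Residual = 24.57 - 33.9900 = -9.4200.

-9.4200


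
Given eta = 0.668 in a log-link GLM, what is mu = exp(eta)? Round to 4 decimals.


The inverse log link gives:
mu = exp(0.668) = 1.9503.

1.9503


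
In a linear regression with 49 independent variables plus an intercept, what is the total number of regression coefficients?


Total coefficients = number of predictors + 1 (for the intercept).
= 49 + 1 = 50.

50


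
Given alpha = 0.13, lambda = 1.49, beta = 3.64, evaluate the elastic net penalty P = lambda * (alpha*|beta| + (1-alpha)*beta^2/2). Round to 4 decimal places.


L1 component = 0.13 * |3.64| = 0.4732.
L2 component = 0.87 * 3.64^2 / 2 = 5.7636.
Penalty = 1.49 * (0.4732 + 5.7636) = 1.49 * 6.2368 = 9.2928.

9.2928


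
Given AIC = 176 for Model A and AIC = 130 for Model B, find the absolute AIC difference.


|AIC_A - AIC_B| = |176 - 130| = 46.
Model B is preferred (lower AIC).

46


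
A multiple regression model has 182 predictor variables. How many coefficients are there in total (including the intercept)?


Each predictor gets one coefficient, plus one intercept.
Total parameters = 182 + 1 = 183.

183


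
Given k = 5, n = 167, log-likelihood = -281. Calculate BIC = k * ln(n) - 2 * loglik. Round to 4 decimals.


k * ln(n) = 5 * ln(167) = 5 * 5.117994 = 25.589970.
-2 * loglik = -2 * (-281) = 562.
BIC = 25.589970 + 562 = 587.589970, which rounds to 587.5900.

587.5900


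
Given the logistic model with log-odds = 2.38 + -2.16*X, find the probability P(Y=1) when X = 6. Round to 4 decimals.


Compute z = 2.38 + (-2.16)(6) = -10.5800.
exp(-z) = 39340.1144.
P = 1/(1 + 39340.1144) = 0.0000.

0.0000


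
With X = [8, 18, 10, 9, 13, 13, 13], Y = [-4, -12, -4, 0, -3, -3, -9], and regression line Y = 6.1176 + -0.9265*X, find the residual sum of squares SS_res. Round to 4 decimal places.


For each point, residual = actual - predicted.
Residuals: [-2.7056, -1.4406, -0.8526, 2.2209, 2.9269, 2.9269, -3.0731].
Sum of squared residuals = 41.6324.

41.6324


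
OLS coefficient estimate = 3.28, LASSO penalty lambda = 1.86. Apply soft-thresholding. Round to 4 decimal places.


Check: |3.28| = 3.28 vs lambda = 1.86.
Since |beta| > lambda, coefficient = sign(beta)*(|beta| - lambda) = 1.4200.
Soft-thresholded coefficient = 1.4200.

1.4200


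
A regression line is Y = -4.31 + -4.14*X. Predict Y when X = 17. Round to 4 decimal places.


Plug X = 17 into Y = -4.31 + -4.14*X:
Y = -4.31 + -70.3800 = -74.6900.

-74.6900


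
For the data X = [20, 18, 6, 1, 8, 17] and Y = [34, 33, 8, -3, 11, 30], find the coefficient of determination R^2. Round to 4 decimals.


After computing the OLS fit (b0=-4.6570, b1=2.0135):
SSres = 5.4462, SStot = 1210.8333.
R^2 = 1 - 5.4462/1210.8333 = 0.9955.

0.9955


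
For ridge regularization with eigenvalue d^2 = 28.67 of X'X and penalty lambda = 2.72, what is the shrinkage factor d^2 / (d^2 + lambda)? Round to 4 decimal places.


d^2 + lambda = 28.67 + 2.72 = 31.3900.
Shrinkage factor = 28.67/31.3900 = 0.9133.

0.9133


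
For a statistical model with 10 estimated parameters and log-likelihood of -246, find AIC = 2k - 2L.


AIC = 2*10 - 2*(-246).
= 20 + 492 = 512.

512


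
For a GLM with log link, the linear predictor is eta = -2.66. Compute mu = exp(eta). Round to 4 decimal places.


mu = exp(eta) = exp(-2.66).
= 0.0699.

0.0699


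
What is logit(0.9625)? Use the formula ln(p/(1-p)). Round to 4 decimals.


Compute the odds: 0.9625/0.0375 = 25.6667.
Take the natural log: ln(25.6667) = 3.2452.

3.2452


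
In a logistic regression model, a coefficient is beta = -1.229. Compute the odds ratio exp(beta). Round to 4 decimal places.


Odds ratio = exp(beta) = exp(-1.229).
= 0.2926.

0.2926
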